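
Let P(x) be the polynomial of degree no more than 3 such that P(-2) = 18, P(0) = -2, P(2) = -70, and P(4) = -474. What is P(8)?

-3442

Forward differences of the values at x = -2, 0, 2, 4:
  P  : 18  -2  -70  -474
  Δ  : -20  -68  -404
  Δ^2: -48  -336
  Δ^3: -288
The third differences are constant, confirming degree 3.
Interpolating (Newton forward form) and evaluating at x = 8 gives P(8) = -3442.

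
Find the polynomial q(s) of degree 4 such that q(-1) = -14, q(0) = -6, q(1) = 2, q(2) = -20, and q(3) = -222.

Using the Lagrange interpolation formula with nodes -1, 0, 1, 2, 3:
  L_0(s) = s(s - 1)(s - 2)(s - 3) / 24
  L_1(s) = (s + 1)(s - 1)(s - 2)(s - 3) / -6
  L_2(s) = (s + 1)s(s - 2)(s - 3) / 4
  L_3(s) = (s + 1)s(s - 1)(s - 3) / -6
  L_4(s) = (s + 1)s(s - 1)(s - 2) / 24
Then q(s) = -14·L_0(s) - 6·L_1(s) + 2·L_2(s) - 20·L_3(s) - 222·L_4(s).
Expanding and collecting terms gives q(s) = -5s⁴ + 5s³ + 5s² + 3s - 6.
Check: q(-1) = -14. ✓

q(s) = -5s^4 + 5s^3 + 5s^2 + 3s - 6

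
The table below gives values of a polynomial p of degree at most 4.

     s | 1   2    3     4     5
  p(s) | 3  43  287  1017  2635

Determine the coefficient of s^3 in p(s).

-3

Write p(s) = as^4 + bs^3 + cs^2 + ds + e. Substituting each data point gives a linear system:
  a + b + c + d + e = 3
  16a + 8b + 4c + 2d + e = 43
  81a + 27b + 9c + 3d + e = 287
  256a + 64b + 16c + 4d + e = 1017
  625a + 125b + 25c + 5d + e = 2635
Solving the system yields a = 5, b = -3, c = -5, d = 1, e = 5.
So p(s) = 5s⁴ - 3s³ - 5s² + s + 5.
The coefficient of s^3 is -3.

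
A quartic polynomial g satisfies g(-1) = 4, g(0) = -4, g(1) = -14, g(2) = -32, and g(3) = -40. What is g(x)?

Write g(x) = ax^4 + bx^3 + cx^2 + dx + e. Substituting each data point gives a linear system:
  a - b + c - d + e = 4
  e = -4
  a + b + c + d + e = -14
  16a + 8b + 4c + 2d + e = -32
  81a + 27b + 9c + 3d + e = -40
Solving the system yields a = 1, b = -3, c = -2, d = -6, e = -4.
So g(x) = x⁴ - 3x³ - 2x² - 6x - 4.
Check: g(3) = -40. ✓

g(x) = x^4 - 3x^3 - 2x^2 - 6x - 4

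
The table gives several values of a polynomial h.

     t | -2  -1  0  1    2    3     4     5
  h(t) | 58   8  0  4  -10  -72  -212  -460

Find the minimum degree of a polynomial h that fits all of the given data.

3

Forward differences of the values at t = -2, -1, 0, 1, 2, 3, 4, 5:
  h  : 58  8  0  4  -10  -72  -212  -460
  Δ  : -50  -8  4  -14  -62  -140  -248
  Δ^2: 42  12  -18  -48  -78  -108
  Δ^3: -30  -30  -30  -30  -30
  Δ^4: 0  0  0  0
  Δ^5: 0  0  0
  Δ^6: 0  0
  Δ^7: 0
The third differences are constant (-30) and nonzero, while all higher differences vanish, so the minimal degree is 3.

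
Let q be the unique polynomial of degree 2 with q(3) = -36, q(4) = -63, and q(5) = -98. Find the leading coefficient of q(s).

Write q(s) = as^2 + bs + c. Substituting each data point gives a linear system:
  9a + 3b + c = -36
  16a + 4b + c = -63
  25a + 5b + c = -98
Solving the system yields a = -4, b = 1, c = -3.
So q(s) = -4s^2 + s - 3.
The leading coefficient is -4.

-4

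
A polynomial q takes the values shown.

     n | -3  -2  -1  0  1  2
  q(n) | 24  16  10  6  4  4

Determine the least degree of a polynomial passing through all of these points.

2

Forward differences of the values at n = -3, -2, -1, 0, 1, 2:
  q  : 24  16  10  6  4  4
  Δ  : -8  -6  -4  -2  0
  Δ^2: 2  2  2  2
  Δ^3: 0  0  0
  Δ^4: 0  0
  Δ^5: 0
The second differences are constant (2) and nonzero, while all higher differences vanish, so the minimal degree is 2.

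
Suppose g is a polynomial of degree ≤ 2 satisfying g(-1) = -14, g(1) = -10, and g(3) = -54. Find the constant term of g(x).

-6

Write g(x) = ax^2 + bx + c. Substituting each data point gives a linear system:
  a - b + c = -14
  a + b + c = -10
  9a + 3b + c = -54
Solving the system yields a = -6, b = 2, c = -6.
So g(x) = -6x^2 + 2x - 6.
The constant term is -6.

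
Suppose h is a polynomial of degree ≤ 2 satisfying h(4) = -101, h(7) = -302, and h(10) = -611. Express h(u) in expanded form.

Write h(u) = au^2 + bu + c. Substituting each data point gives a linear system:
  16a + 4b + c = -101
  49a + 7b + c = -302
  100a + 10b + c = -611
Solving the system yields a = -6, b = -1, c = -1.
So h(u) = -6u^2 - u - 1.
Check: h(10) = -611. ✓

h(u) = -6u^2 - u - 1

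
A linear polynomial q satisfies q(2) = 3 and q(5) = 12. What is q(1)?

0

Using the Lagrange interpolation formula with nodes 2, 5:
  L_0(t) = (t - 5) / -3
  L_1(t) = (t - 2) / 3
Then q(t) = 3·L_0(t) + 12·L_1(t).
Expanding and collecting terms gives q(t) = 3t - 3.
Evaluating at t = 1: q(1) = 0.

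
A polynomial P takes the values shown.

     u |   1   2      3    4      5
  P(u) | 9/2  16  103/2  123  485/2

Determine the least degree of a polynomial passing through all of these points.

Forward differences of the values at u = 1, 2, 3, 4, 5:
  P  : 9/2  16  103/2  123  485/2
  Δ  : 23/2  71/2  143/2  239/2
  Δ^2: 24  36  48
  Δ^3: 12  12
  Δ^4: 0
The third differences are constant (12) and nonzero, while all higher differences vanish, so the minimal degree is 3.

3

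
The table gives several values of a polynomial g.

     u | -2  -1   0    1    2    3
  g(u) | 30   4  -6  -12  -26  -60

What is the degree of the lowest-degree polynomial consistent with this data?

Forward differences of the values at u = -2, -1, 0, 1, 2, 3:
  g  : 30  4  -6  -12  -26  -60
  Δ  : -26  -10  -6  -14  -34
  Δ^2: 16  4  -8  -20
  Δ^3: -12  -12  -12
  Δ^4: 0  0
  Δ^5: 0
The third differences are constant (-12) and nonzero, while all higher differences vanish, so the minimal degree is 3.

3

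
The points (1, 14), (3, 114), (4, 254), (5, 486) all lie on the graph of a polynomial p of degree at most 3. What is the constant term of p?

Write p(t) = at^3 + bt^2 + ct + d. Substituting each data point gives a linear system:
  a + b + c + d = 14
  27a + 9b + 3c + d = 114
  64a + 16b + 4c + d = 254
  125a + 25b + 5c + d = 486
Solving the system yields a = 4, b = -2, c = 6, d = 6.
So p(t) = 4t^3 - 2t^2 + 6t + 6.
The constant term is 6.

6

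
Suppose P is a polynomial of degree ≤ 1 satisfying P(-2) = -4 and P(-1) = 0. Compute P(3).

Using the Lagrange interpolation formula with nodes -2, -1:
  L_0(t) = (t + 1) / -1
  L_1(t) = (t + 2) / 1
Then P(t) = -4·L_0(t) + 0·L_1(t).
Expanding and collecting terms gives P(t) = 4t + 4.
Evaluating at t = 3: P(3) = 16.

16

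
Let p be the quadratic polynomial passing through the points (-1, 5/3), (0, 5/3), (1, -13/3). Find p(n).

p(n) = -3n^2 - 3n + 5/3

Using the Lagrange interpolation formula with nodes -1, 0, 1:
  L_0(n) = n(n - 1) / 2
  L_1(n) = (n + 1)(n - 1) / -1
  L_2(n) = (n + 1)n / 2
Then p(n) = 5/3·L_0(n) + 5/3·L_1(n) - 13/3·L_2(n).
Expanding and collecting terms gives p(n) = -3n² - 3n + 5/3.
Check: p(1) = -13/3. ✓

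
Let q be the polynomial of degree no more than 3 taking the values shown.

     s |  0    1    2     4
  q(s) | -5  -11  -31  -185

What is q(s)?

q(s) = -3s^3 + 2s^2 - 5s - 5

Using the Lagrange interpolation formula with nodes 0, 1, 2, 4:
  L_0(s) = (s - 1)(s - 2)(s - 4) / -8
  L_1(s) = s(s - 2)(s - 4) / 3
  L_2(s) = s(s - 1)(s - 4) / -4
  L_3(s) = s(s - 1)(s - 2) / 24
Then q(s) = -5·L_0(s) - 11·L_1(s) - 31·L_2(s) - 185·L_3(s).
Expanding and collecting terms gives q(s) = -3s^3 + 2s^2 - 5s - 5.
Check: q(0) = -5. ✓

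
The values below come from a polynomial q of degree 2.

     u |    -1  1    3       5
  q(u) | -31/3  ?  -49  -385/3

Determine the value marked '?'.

On equispaced nodes a degree-2 polynomial has vanishing third forward difference, so
  - q(-1) + 3·q(1) - 3·q(3) + q(5) = 0.
Substituting the known values and solving for q(1):
  3·q(1) = -29
  q(1) = -29/3.

-29/3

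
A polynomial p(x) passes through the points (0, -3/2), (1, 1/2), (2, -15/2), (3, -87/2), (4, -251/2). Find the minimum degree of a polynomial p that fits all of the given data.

Forward differences of the values at x = 0, 1, 2, 3, 4:
  p  : -3/2  1/2  -15/2  -87/2  -251/2
  Δ  : 2  -8  -36  -82
  Δ^2: -10  -28  -46
  Δ^3: -18  -18
  Δ^4: 0
The third differences are constant (-18) and nonzero, while all higher differences vanish, so the minimal degree is 3.

3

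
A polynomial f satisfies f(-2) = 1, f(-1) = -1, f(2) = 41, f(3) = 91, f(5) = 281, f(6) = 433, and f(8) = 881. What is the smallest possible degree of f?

3

Divided differences on the nodes -2, -1, 2, 3, 5, 6, 8:
  order 0: 1  -1  41  91  281  433  881
  order 1: -2  14  50  95  152  224
  order 2: 4  9  15  19  24
  order 3: 1  1  1  1
  order 4: 0  0  0
  order 5: 0  0
  order 6: 0
The order-3 divided differences are all 1 (nonzero) and every higher order vanishes, so the data lies on a polynomial of degree exactly 3.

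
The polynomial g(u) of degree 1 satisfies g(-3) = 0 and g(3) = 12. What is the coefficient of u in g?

Write g(u) = au + b. Substituting each data point gives a linear system:
  -3a + b = 0
  3a + b = 12
Solving the system yields a = 2, b = 6.
So g(u) = 2u + 6.
The leading coefficient is 2.

2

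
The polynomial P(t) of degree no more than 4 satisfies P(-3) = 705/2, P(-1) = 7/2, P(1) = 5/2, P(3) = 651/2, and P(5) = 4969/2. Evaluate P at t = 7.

19055/2

Using the Lagrange interpolation formula with nodes -3, -1, 1, 3, 5:
  L_0(t) = (t + 1)(t - 1)(t - 3)(t - 5) / 384
  L_1(t) = (t + 3)(t - 1)(t - 3)(t - 5) / -96
  L_2(t) = (t + 3)(t + 1)(t - 3)(t - 5) / 64
  L_3(t) = (t + 3)(t + 1)(t - 1)(t - 5) / -96
  L_4(t) = (t + 3)(t + 1)(t - 1)(t - 3) / 384
Then P(t) = 705/2·L_0(t) + 7/2·L_1(t) + 5/2·L_2(t) + 651/2·L_3(t) + 4969/2·L_4(t).
Expanding and collecting terms gives P(t) = 4t⁴ - (1/2)t³ + 2t² - 3.
Evaluating at t = 7: P(7) = 19055/2.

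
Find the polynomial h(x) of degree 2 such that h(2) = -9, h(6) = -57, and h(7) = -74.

h(x) = -x^2 - 4x + 3

Write h(x) = ax^2 + bx + c. Substituting each data point gives a linear system:
  4a + 2b + c = -9
  36a + 6b + c = -57
  49a + 7b + c = -74
Solving the system yields a = -1, b = -4, c = 3.
So h(x) = -x^2 - 4x + 3.
Check: h(2) = -9. ✓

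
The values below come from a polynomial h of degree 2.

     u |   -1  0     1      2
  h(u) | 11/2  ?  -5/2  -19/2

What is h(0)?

On equispaced nodes a degree-2 polynomial has vanishing third forward difference, so
  - h(-1) + 3·h(0) - 3·h(1) + h(2) = 0.
Substituting the known values and solving for h(0):
  3·h(0) = 15/2
  h(0) = 5/2.

5/2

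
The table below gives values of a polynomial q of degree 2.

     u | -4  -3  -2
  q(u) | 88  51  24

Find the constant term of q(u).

0

Write q(u) = au^2 + bu + c. Substituting each data point gives a linear system:
  16a - 4b + c = 88
  9a - 3b + c = 51
  4a - 2b + c = 24
Solving the system yields a = 5, b = -2, c = 0.
So q(u) = 5u^2 - 2u.
The constant term is 0.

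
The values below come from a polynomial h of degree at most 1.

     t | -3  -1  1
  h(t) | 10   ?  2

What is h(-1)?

6

The 2 known points determine the degree-1 polynomial uniquely.
Write h(t) = at + b. Substituting each data point gives a linear system:
  -3a + b = 10
  a + b = 2
Solving the system yields a = -2, b = 4.
So h(t) = -2t + 4.
Then h(-1) = 6.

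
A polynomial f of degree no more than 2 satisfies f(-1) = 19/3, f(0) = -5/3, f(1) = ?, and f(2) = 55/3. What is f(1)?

The 3 known points determine the degree-2 polynomial uniquely.
Write f(u) = au^2 + bu + c. Substituting each data point gives a linear system:
  a - b + c = 19/3
  c = -5/3
  4a + 2b + c = 55/3
Solving the system yields a = 6, b = -2, c = -5/3.
So f(u) = 6u^2 - 2u - 5/3.
Then f(1) = 7/3.

7/3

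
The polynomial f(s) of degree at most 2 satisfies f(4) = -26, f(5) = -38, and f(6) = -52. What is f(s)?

Write f(s) = as^2 + bs + c. Substituting each data point gives a linear system:
  16a + 4b + c = -26
  25a + 5b + c = -38
  36a + 6b + c = -52
Solving the system yields a = -1, b = -3, c = 2.
So f(s) = -s² - 3s + 2.
Check: f(6) = -52. ✓

f(s) = -s^2 - 3s + 2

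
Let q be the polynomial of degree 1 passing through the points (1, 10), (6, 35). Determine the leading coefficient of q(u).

5

Write q(u) = au + b. Substituting each data point gives a linear system:
  a + b = 10
  6a + b = 35
Solving the system yields a = 5, b = 5.
So q(u) = 5u + 5.
The leading coefficient is 5.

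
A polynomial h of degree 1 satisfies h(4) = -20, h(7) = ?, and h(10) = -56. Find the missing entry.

-38

The 2 known points determine the degree-1 polynomial uniquely.
Write h(t) = at + b. Substituting each data point gives a linear system:
  4a + b = -20
  10a + b = -56
Solving the system yields a = -6, b = 4.
So h(t) = -6t + 4.
Then h(7) = -38.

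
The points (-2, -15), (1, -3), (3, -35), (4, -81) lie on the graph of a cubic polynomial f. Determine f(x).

f(x) = -x^3 - 2x^2 + 5x - 5

Write f(x) = ax^3 + bx^2 + cx + d. Substituting each data point gives a linear system:
  -8a + 4b - 2c + d = -15
  a + b + c + d = -3
  27a + 9b + 3c + d = -35
  64a + 16b + 4c + d = -81
Solving the system yields a = -1, b = -2, c = 5, d = -5.
So f(x) = -x³ - 2x² + 5x - 5.
Check: f(1) = -3. ✓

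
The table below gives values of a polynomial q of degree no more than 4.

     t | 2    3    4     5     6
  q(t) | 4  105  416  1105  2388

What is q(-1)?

1

Write q(t) = at^4 + bt^3 + ct^2 + dt + e. Substituting each data point gives a linear system:
  16a + 8b + 4c + 2d + e = 4
  81a + 27b + 9c + 3d + e = 105
  256a + 64b + 16c + 4d + e = 416
  625a + 125b + 25c + 5d + e = 1105
  1296a + 216b + 36c + 6d + e = 2388
Solving the system yields a = 2, b = 0, c = -5, d = -4, e = 0.
So q(t) = 2t⁴ - 5t² - 4t.
Then q(-1) = 1.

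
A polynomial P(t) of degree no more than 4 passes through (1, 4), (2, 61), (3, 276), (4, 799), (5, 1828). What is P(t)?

Write P(t) = at^4 + bt^3 + ct^2 + dt + e. Substituting each data point gives a linear system:
  a + b + c + d + e = 4
  16a + 8b + 4c + 2d + e = 61
  81a + 27b + 9c + 3d + e = 276
  256a + 64b + 16c + 4d + e = 799
  625a + 125b + 25c + 5d + e = 1828
Solving the system yields a = 2, b = 5, c = -1, d = -5, e = 3.
So P(t) = 2t^4 + 5t^3 - t^2 - 5t + 3.
Check: P(1) = 4. ✓

P(t) = 2t^4 + 5t^3 - t^2 - 5t + 3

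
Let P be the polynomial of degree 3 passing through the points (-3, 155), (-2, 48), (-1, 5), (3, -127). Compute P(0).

-4

Write P(s) = as^3 + bs^2 + cs + d. Substituting each data point gives a linear system:
  -27a + 9b - 3c + d = 155
  -8a + 4b - 2c + d = 48
  -a + b - c + d = 5
  27a + 9b + 3c + d = -127
Solving the system yields a = -5, b = 2, c = -2, d = -4.
So P(s) = -5s^3 + 2s^2 - 2s - 4.
Then P(0) = -4.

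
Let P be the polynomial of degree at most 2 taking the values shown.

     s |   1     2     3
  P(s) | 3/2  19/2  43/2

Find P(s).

P(s) = 2s^2 + 2s - 5/2

Using the Lagrange interpolation formula with nodes 1, 2, 3:
  L_0(s) = (s - 2)(s - 3) / 2
  L_1(s) = (s - 1)(s - 3) / -1
  L_2(s) = (s - 1)(s - 2) / 2
Then P(s) = 3/2·L_0(s) + 19/2·L_1(s) + 43/2·L_2(s).
Expanding and collecting terms gives P(s) = 2s² + 2s - 5/2.
Check: P(3) = 43/2. ✓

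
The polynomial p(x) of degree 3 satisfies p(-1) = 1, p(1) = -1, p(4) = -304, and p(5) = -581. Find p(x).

Using the Lagrange interpolation formula with nodes -1, 1, 4, 5:
  L_0(x) = (x - 1)(x - 4)(x - 5) / -60
  L_1(x) = (x + 1)(x - 4)(x - 5) / 24
  L_2(x) = (x + 1)(x - 1)(x - 5) / -15
  L_3(x) = (x + 1)(x - 1)(x - 4) / 24
Then p(x) = 1·L_0(x) - 1·L_1(x) - 304·L_2(x) - 581·L_3(x).
Expanding and collecting terms gives p(x) = -4x^3 - 4x^2 + 3x + 4.
Check: p(4) = -304. ✓

p(x) = -4x^3 - 4x^2 + 3x + 4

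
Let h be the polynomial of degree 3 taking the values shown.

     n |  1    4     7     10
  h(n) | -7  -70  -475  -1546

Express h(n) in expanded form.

Using the Lagrange interpolation formula with nodes 1, 4, 7, 10:
  L_0(n) = (n - 4)(n - 7)(n - 10) / -162
  L_1(n) = (n - 1)(n - 7)(n - 10) / 54
  L_2(n) = (n - 1)(n - 4)(n - 10) / -54
  L_3(n) = (n - 1)(n - 4)(n - 7) / 162
Then h(n) = -7·L_0(n) - 70·L_1(n) - 475·L_2(n) - 1546·L_3(n).
Expanding and collecting terms gives h(n) = -2n^3 + 5n^2 - 4n - 6.
Check: h(1) = -7. ✓

h(n) = -2n^3 + 5n^2 - 4n - 6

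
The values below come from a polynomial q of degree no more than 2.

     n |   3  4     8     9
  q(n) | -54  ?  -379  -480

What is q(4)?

-95

The 3 known points determine the degree-2 polynomial uniquely.
Write q(n) = an^2 + bn + c. Substituting each data point gives a linear system:
  9a + 3b + c = -54
  64a + 8b + c = -379
  81a + 9b + c = -480
Solving the system yields a = -6, b = 1, c = -3.
So q(n) = -6n^2 + n - 3.
Then q(4) = -95.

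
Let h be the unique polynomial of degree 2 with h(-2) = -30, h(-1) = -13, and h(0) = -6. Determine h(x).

Write h(x) = ax^2 + bx + c. Substituting each data point gives a linear system:
  4a - 2b + c = -30
  a - b + c = -13
  c = -6
Solving the system yields a = -5, b = 2, c = -6.
So h(x) = -5x^2 + 2x - 6.
Check: h(0) = -6. ✓

h(x) = -5x^2 + 2x - 6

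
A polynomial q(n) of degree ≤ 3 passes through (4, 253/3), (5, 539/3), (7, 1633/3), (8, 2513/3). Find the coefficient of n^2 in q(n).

Write q(n) = an^3 + bn^2 + cn + d. Substituting each data point gives a linear system:
  64a + 16b + 4c + d = 253/3
  125a + 25b + 5c + d = 539/3
  343a + 49b + 7c + d = 1633/3
  512a + 64b + 8c + d = 2513/3
Solving the system yields a = 2, b = -3, c = 1/3, d = 3.
So q(n) = 2n^3 - 3n^2 + (1/3)n + 3.
The coefficient of n^2 is -3.

-3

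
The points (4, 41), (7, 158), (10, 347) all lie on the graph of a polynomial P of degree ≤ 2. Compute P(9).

Forward differences of the values at x = 4, 7, 10:
  P  : 41  158  347
  Δ  : 117  189
  Δ^2: 72
The second differences are constant, confirming degree 2.
Interpolating (Newton forward form) and evaluating at x = 9 gives P(9) = 276.

276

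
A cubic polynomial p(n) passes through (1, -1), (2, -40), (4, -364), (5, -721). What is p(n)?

p(n) = -6n^3 + n^2 + 4

Write p(n) = an^3 + bn^2 + cn + d. Substituting each data point gives a linear system:
  a + b + c + d = -1
  8a + 4b + 2c + d = -40
  64a + 16b + 4c + d = -364
  125a + 25b + 5c + d = -721
Solving the system yields a = -6, b = 1, c = 0, d = 4.
So p(n) = -6n^3 + n^2 + 4.
Check: p(4) = -364. ✓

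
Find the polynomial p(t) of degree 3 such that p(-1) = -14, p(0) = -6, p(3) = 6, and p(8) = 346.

Write p(t) = at^3 + bt^2 + ct + d. Substituting each data point gives a linear system:
  -a + b - c + d = -14
  d = -6
  27a + 9b + 3c + d = 6
  512a + 64b + 8c + d = 346
Solving the system yields a = 1, b = -3, c = 4, d = -6.
So p(t) = t^3 - 3t^2 + 4t - 6.
Check: p(8) = 346. ✓

p(t) = t^3 - 3t^2 + 4t - 6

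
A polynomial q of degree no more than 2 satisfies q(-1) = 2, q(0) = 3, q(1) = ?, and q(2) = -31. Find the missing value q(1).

-8

The 3 known points determine the degree-2 polynomial uniquely.
Write q(t) = at^2 + bt + c. Substituting each data point gives a linear system:
  a - b + c = 2
  c = 3
  4a + 2b + c = -31
Solving the system yields a = -6, b = -5, c = 3.
So q(t) = -6t^2 - 5t + 3.
Then q(1) = -8.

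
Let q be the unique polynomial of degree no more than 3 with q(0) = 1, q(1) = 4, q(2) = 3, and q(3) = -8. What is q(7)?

Using the Lagrange interpolation formula with nodes 0, 1, 2, 3:
  L_0(n) = (n - 1)(n - 2)(n - 3) / -6
  L_1(n) = n(n - 2)(n - 3) / 2
  L_2(n) = n(n - 1)(n - 3) / -2
  L_3(n) = n(n - 1)(n - 2) / 6
Then q(n) = 1·L_0(n) + 4·L_1(n) + 3·L_2(n) - 8·L_3(n).
Expanding and collecting terms gives q(n) = -n^3 + n^2 + 3n + 1.
Evaluating at n = 7: q(7) = -272.

-272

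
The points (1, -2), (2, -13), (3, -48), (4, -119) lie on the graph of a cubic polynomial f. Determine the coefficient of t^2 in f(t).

Write f(t) = at^3 + bt^2 + ct + d. Substituting each data point gives a linear system:
  a + b + c + d = -2
  8a + 4b + 2c + d = -13
  27a + 9b + 3c + d = -48
  64a + 16b + 4c + d = -119
Solving the system yields a = -2, b = 0, c = 3, d = -3.
So f(t) = -2t³ + 3t - 3.
The coefficient of t^2 is 0.

0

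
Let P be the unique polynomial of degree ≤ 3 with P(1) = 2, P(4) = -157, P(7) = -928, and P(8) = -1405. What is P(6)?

Using the Lagrange interpolation formula with nodes 1, 4, 7, 8:
  L_0(n) = (n - 4)(n - 7)(n - 8) / -126
  L_1(n) = (n - 1)(n - 7)(n - 8) / 36
  L_2(n) = (n - 1)(n - 4)(n - 8) / -18
  L_3(n) = (n - 1)(n - 4)(n - 7) / 28
Then P(n) = 2·L_0(n) - 157·L_1(n) - 928·L_2(n) - 1405·L_3(n).
Expanding and collecting terms gives P(n) = -3n³ + 2n² + 3.
Evaluating at n = 6: P(6) = -573.

-573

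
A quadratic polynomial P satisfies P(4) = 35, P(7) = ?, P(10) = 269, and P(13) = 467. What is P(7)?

125

The 3 known points determine the degree-2 polynomial uniquely.
Write P(u) = au^2 + bu + c. Substituting each data point gives a linear system:
  16a + 4b + c = 35
  100a + 10b + c = 269
  169a + 13b + c = 467
Solving the system yields a = 3, b = -3, c = -1.
So P(u) = 3u^2 - 3u - 1.
Then P(7) = 125.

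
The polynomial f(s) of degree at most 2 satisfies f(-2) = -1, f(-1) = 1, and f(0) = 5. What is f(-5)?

Write f(s) = as^2 + bs + c. Substituting each data point gives a linear system:
  4a - 2b + c = -1
  a - b + c = 1
  c = 5
Solving the system yields a = 1, b = 5, c = 5.
So f(s) = s^2 + 5s + 5.
Then f(-5) = 5.

5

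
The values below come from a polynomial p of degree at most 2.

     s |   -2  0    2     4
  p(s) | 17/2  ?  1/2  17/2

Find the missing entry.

On equispaced nodes a degree-2 polynomial has vanishing third forward difference, so
  - p(-2) + 3·p(0) - 3·p(2) + p(4) = 0.
Substituting the known values and solving for p(0):
  3·p(0) = 3/2
  p(0) = 1/2.

1/2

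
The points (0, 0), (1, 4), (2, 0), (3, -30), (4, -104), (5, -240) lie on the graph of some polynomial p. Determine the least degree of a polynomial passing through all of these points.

3

Forward differences of the values at n = 0, 1, 2, 3, 4, 5:
  p  : 0  4  0  -30  -104  -240
  Δ  : 4  -4  -30  -74  -136
  Δ^2: -8  -26  -44  -62
  Δ^3: -18  -18  -18
  Δ^4: 0  0
  Δ^5: 0
The third differences are constant (-18) and nonzero, while all higher differences vanish, so the minimal degree is 3.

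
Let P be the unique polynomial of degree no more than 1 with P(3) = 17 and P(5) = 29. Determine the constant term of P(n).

Write P(n) = an + b. Substituting each data point gives a linear system:
  3a + b = 17
  5a + b = 29
Solving the system yields a = 6, b = -1.
So P(n) = 6n - 1.
The constant term is -1.

-1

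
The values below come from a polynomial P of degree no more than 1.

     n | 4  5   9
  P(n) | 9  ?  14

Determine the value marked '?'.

10

The 2 known points determine the degree-1 polynomial uniquely.
Write P(n) = an + b. Substituting each data point gives a linear system:
  4a + b = 9
  9a + b = 14
Solving the system yields a = 1, b = 5.
So P(n) = n + 5.
Then P(5) = 10.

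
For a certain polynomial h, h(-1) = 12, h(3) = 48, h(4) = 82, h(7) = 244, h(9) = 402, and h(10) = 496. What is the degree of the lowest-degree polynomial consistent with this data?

2

Divided differences on the nodes -1, 3, 4, 7, 9, 10:
  order 0: 12  48  82  244  402  496
  order 1: 9  34  54  79  94
  order 2: 5  5  5  5
  order 3: 0  0  0
  order 4: 0  0
  order 5: 0
The order-2 divided differences are all 5 (nonzero) and every higher order vanishes, so the data lies on a polynomial of degree exactly 2.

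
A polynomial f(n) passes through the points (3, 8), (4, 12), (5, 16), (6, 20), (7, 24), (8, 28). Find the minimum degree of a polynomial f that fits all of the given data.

1

Forward differences of the values at n = 3, 4, 5, 6, 7, 8:
  f  : 8  12  16  20  24  28
  Δ  : 4  4  4  4  4
  Δ^2: 0  0  0  0
  Δ^3: 0  0  0
  Δ^4: 0  0
  Δ^5: 0
The first differences are constant (4) and nonzero, while all higher differences vanish, so the minimal degree is 1.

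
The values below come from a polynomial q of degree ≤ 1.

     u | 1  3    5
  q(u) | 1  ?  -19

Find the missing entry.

On equispaced nodes a degree-1 polynomial has vanishing second forward difference, so
  q(1) - 2·q(3) + q(5) = 0.
Substituting the known values and solving for q(3):
  -2·q(3) = 18
  q(3) = -9.

-9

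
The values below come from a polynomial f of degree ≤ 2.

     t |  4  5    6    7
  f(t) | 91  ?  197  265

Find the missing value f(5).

139

The 3 known points determine the degree-2 polynomial uniquely.
Write f(t) = at^2 + bt + c. Substituting each data point gives a linear system:
  16a + 4b + c = 91
  36a + 6b + c = 197
  49a + 7b + c = 265
Solving the system yields a = 5, b = 3, c = -1.
So f(t) = 5t² + 3t - 1.
Then f(5) = 139.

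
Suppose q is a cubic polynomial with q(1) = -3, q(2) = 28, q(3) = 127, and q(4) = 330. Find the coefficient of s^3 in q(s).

6

Write q(s) = as^3 + bs^2 + cs + d. Substituting each data point gives a linear system:
  a + b + c + d = -3
  8a + 4b + 2c + d = 28
  27a + 9b + 3c + d = 127
  64a + 16b + 4c + d = 330
Solving the system yields a = 6, b = -2, c = -5, d = -2.
So q(s) = 6s^3 - 2s^2 - 5s - 2.
The leading coefficient is 6.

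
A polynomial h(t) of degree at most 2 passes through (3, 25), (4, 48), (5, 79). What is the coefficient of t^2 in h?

4

Write h(t) = at^2 + bt + c. Substituting each data point gives a linear system:
  9a + 3b + c = 25
  16a + 4b + c = 48
  25a + 5b + c = 79
Solving the system yields a = 4, b = -5, c = 4.
So h(t) = 4t^2 - 5t + 4.
The leading coefficient is 4.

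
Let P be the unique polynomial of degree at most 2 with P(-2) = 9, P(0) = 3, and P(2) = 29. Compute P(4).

Write P(n) = an^2 + bn + c. Substituting each data point gives a linear system:
  4a - 2b + c = 9
  c = 3
  4a + 2b + c = 29
Solving the system yields a = 4, b = 5, c = 3.
So P(n) = 4n^2 + 5n + 3.
Then P(4) = 87.

87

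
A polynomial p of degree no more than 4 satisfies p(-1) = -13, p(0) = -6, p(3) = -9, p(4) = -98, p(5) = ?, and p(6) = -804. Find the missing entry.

-331

The 5 known points determine the degree-4 polynomial uniquely.
Write p(n) = an^4 + bn^3 + cn^2 + dn + e. Substituting each data point gives a linear system:
  a - b + c - d + e = -13
  e = -6
  81a + 27b + 9c + 3d + e = -9
  256a + 64b + 16c + 4d + e = -98
  1296a + 216b + 36c + 6d + e = -804
Solving the system yields a = -1, b = 2, c = 1, d = 5, e = -6.
So p(n) = -n^4 + 2n^3 + n^2 + 5n - 6.
Then p(5) = -331.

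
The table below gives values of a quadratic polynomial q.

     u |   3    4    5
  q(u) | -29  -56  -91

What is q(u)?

Using the Lagrange interpolation formula with nodes 3, 4, 5:
  L_0(u) = (u - 4)(u - 5) / 2
  L_1(u) = (u - 3)(u - 5) / -1
  L_2(u) = (u - 3)(u - 4) / 2
Then q(u) = -29·L_0(u) - 56·L_1(u) - 91·L_2(u).
Expanding and collecting terms gives q(u) = -4u² + u + 4.
Check: q(3) = -29. ✓

q(u) = -4u^2 + u + 4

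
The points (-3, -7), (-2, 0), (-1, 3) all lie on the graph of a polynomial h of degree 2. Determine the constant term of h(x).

Write h(x) = ax^2 + bx + c. Substituting each data point gives a linear system:
  9a - 3b + c = -7
  4a - 2b + c = 0
  a - b + c = 3
Solving the system yields a = -2, b = -3, c = 2.
So h(x) = -2x^2 - 3x + 2.
The constant term is 2.

2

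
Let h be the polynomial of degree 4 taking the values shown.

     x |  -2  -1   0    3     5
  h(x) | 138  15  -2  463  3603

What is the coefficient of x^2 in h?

Write h(x) = ax^4 + bx^3 + cx^2 + dx + e. Substituting each data point gives a linear system:
  16a - 8b + 4c - 2d + e = 138
  a - b + c - d + e = 15
  e = -2
  81a + 27b + 9c + 3d + e = 463
  625a + 125b + 25c + 5d + e = 3603
Solving the system yields a = 6, b = -2, c = 5, d = -4, e = -2.
So h(x) = 6x^4 - 2x^3 + 5x^2 - 4x - 2.
The coefficient of x^2 is 5.

5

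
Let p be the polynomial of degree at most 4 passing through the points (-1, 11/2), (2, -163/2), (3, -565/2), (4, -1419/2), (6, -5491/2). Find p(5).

-2965/2

Write p(s) = as^4 + bs^3 + cs^2 + ds + e. Substituting each data point gives a linear system:
  a - b + c - d + e = 11/2
  16a + 8b + 4c + 2d + e = -163/2
  81a + 27b + 9c + 3d + e = -565/2
  256a + 64b + 16c + 4d + e = -1419/2
  1296a + 216b + 36c + 6d + e = -5491/2
Solving the system yields a = -1, b = -6, c = -4, d = -2, e = 5/2.
So p(s) = -s⁴ - 6s³ - 4s² - 2s + 5/2.
Then p(5) = -2965/2.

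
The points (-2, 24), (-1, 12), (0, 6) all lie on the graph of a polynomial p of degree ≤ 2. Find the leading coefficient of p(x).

3

Write p(x) = ax^2 + bx + c. Substituting each data point gives a linear system:
  4a - 2b + c = 24
  a - b + c = 12
  c = 6
Solving the system yields a = 3, b = -3, c = 6.
So p(x) = 3x² - 3x + 6.
The leading coefficient is 3.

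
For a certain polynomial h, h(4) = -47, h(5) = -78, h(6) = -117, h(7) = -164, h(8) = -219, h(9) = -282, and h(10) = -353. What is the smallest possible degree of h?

Forward differences of the values at s = 4, 5, 6, 7, 8, 9, 10:
  h  : -47  -78  -117  -164  -219  -282  -353
  Δ  : -31  -39  -47  -55  -63  -71
  Δ^2: -8  -8  -8  -8  -8
  Δ^3: 0  0  0  0
  Δ^4: 0  0  0
  Δ^5: 0  0
  Δ^6: 0
The second differences are constant (-8) and nonzero, while all higher differences vanish, so the minimal degree is 2.

2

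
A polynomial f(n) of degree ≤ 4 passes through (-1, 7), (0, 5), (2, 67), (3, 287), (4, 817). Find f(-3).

Using the Lagrange interpolation formula with nodes -1, 0, 2, 3, 4:
  L_0(n) = n(n - 2)(n - 3)(n - 4) / 60
  L_1(n) = (n + 1)(n - 2)(n - 3)(n - 4) / -24
  L_2(n) = (n + 1)n(n - 3)(n - 4) / 12
  L_3(n) = (n + 1)n(n - 2)(n - 4) / -12
  L_4(n) = (n + 1)n(n - 2)(n - 3) / 40
Then f(n) = 7·L_0(n) + 5·L_1(n) + 67·L_2(n) + 287·L_3(n) + 817·L_4(n).
Expanding and collecting terms gives f(n) = 2n^4 + 5n^3 - 5n + 5.
Evaluating at n = -3: f(-3) = 47.

47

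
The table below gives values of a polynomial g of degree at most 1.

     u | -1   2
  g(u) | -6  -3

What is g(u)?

g(u) = u - 5

Write g(u) = au + b. Substituting each data point gives a linear system:
  -a + b = -6
  2a + b = -3
Solving the system yields a = 1, b = -5.
So g(u) = u - 5.
Check: g(2) = -3. ✓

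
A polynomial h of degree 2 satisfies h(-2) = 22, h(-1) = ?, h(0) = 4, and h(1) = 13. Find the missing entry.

On equispaced nodes a degree-2 polynomial has vanishing third forward difference, so
  - h(-2) + 3·h(-1) - 3·h(0) + h(1) = 0.
Substituting the known values and solving for h(-1):
  3·h(-1) = 21
  h(-1) = 7.

7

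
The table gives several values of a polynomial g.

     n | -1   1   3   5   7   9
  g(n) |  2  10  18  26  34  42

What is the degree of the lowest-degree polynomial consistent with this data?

Forward differences of the values at n = -1, 1, 3, 5, 7, 9:
  g  : 2  10  18  26  34  42
  Δ  : 8  8  8  8  8
  Δ^2: 0  0  0  0
  Δ^3: 0  0  0
  Δ^4: 0  0
  Δ^5: 0
The first differences are constant (8) and nonzero, while all higher differences vanish, so the minimal degree is 1.

1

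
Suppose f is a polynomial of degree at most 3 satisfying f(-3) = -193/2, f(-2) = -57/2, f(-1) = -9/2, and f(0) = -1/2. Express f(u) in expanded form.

f(u) = 4u^3 + 2u^2 + 2u - 1/2

Write f(u) = au^3 + bu^2 + cu + d. Substituting each data point gives a linear system:
  -27a + 9b - 3c + d = -193/2
  -8a + 4b - 2c + d = -57/2
  -a + b - c + d = -9/2
  d = -1/2
Solving the system yields a = 4, b = 2, c = 2, d = -1/2.
So f(u) = 4u³ + 2u² + 2u - 1/2.
Check: f(-3) = -193/2. ✓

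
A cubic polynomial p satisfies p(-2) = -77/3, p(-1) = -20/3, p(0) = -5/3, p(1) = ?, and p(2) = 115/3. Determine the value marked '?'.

22/3

The 4 known points determine the degree-3 polynomial uniquely.
Write p(x) = ax^3 + bx^2 + cx + d. Substituting each data point gives a linear system:
  -8a + 4b - 2c + d = -77/3
  -a + b - c + d = -20/3
  d = -5/3
  8a + 4b + 2c + d = 115/3
Solving the system yields a = 3, b = 2, c = 4, d = -5/3.
So p(x) = 3x^3 + 2x^2 + 4x - 5/3.
Then p(1) = 22/3.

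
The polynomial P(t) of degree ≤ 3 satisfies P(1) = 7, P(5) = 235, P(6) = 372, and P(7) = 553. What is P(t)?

P(t) = t^3 + 4t^2 + 2t

Using the Lagrange interpolation formula with nodes 1, 5, 6, 7:
  L_0(t) = (t - 5)(t - 6)(t - 7) / -120
  L_1(t) = (t - 1)(t - 6)(t - 7) / 8
  L_2(t) = (t - 1)(t - 5)(t - 7) / -5
  L_3(t) = (t - 1)(t - 5)(t - 6) / 12
Then P(t) = 7·L_0(t) + 235·L_1(t) + 372·L_2(t) + 553·L_3(t).
Expanding and collecting terms gives P(t) = t³ + 4t² + 2t.
Check: P(7) = 553. ✓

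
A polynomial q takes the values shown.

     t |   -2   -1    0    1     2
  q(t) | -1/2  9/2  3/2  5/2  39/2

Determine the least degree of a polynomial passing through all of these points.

Forward differences of the values at t = -2, -1, 0, 1, 2:
  q  : -1/2  9/2  3/2  5/2  39/2
  Δ  : 5  -3  1  17
  Δ^2: -8  4  16
  Δ^3: 12  12
  Δ^4: 0
The third differences are constant (12) and nonzero, while all higher differences vanish, so the minimal degree is 3.

3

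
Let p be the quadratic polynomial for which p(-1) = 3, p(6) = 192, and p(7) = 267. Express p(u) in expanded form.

p(u) = 6u^2 - 3u - 6

Write p(u) = au^2 + bu + c. Substituting each data point gives a linear system:
  a - b + c = 3
  36a + 6b + c = 192
  49a + 7b + c = 267
Solving the system yields a = 6, b = -3, c = -6.
So p(u) = 6u^2 - 3u - 6.
Check: p(-1) = 3. ✓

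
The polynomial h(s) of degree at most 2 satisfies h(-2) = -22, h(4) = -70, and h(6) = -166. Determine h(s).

Write h(s) = as^2 + bs + c. Substituting each data point gives a linear system:
  4a - 2b + c = -22
  16a + 4b + c = -70
  36a + 6b + c = -166
Solving the system yields a = -5, b = 2, c = 2.
So h(s) = -5s^2 + 2s + 2.
Check: h(6) = -166. ✓

h(s) = -5s^2 + 2s + 2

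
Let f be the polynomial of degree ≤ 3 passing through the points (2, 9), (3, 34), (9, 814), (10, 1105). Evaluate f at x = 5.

Using the Lagrange interpolation formula with nodes 2, 3, 9, 10:
  L_0(x) = (x - 3)(x - 9)(x - 10) / -56
  L_1(x) = (x - 2)(x - 9)(x - 10) / 42
  L_2(x) = (x - 2)(x - 3)(x - 10) / -42
  L_3(x) = (x - 2)(x - 3)(x - 9) / 56
Then f(x) = 9·L_0(x) + 34·L_1(x) + 814·L_2(x) + 1105·L_3(x).
Expanding and collecting terms gives f(x) = x^3 + x^2 + x - 5.
Evaluating at x = 5: f(5) = 150.

150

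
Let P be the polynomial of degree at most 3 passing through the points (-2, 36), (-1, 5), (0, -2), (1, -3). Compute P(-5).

453

Write P(x) = ax^3 + bx^2 + cx + d. Substituting each data point gives a linear system:
  -8a + 4b - 2c + d = 36
  -a + b - c + d = 5
  d = -2
  a + b + c + d = -3
Solving the system yields a = -3, b = 3, c = -1, d = -2.
So P(x) = -3x³ + 3x² - x - 2.
Then P(-5) = 453.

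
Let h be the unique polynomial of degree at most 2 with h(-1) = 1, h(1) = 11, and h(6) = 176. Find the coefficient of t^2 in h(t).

4

Write h(t) = at^2 + bt + c. Substituting each data point gives a linear system:
  a - b + c = 1
  a + b + c = 11
  36a + 6b + c = 176
Solving the system yields a = 4, b = 5, c = 2.
So h(t) = 4t² + 5t + 2.
The leading coefficient is 4.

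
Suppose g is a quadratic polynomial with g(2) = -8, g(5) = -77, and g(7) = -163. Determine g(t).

g(t) = -4t^2 + 5t - 2

Write g(t) = at^2 + bt + c. Substituting each data point gives a linear system:
  4a + 2b + c = -8
  25a + 5b + c = -77
  49a + 7b + c = -163
Solving the system yields a = -4, b = 5, c = -2.
So g(t) = -4t^2 + 5t - 2.
Check: g(7) = -163. ✓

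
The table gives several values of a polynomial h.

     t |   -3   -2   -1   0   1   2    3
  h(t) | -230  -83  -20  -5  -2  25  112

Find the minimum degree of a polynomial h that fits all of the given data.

Forward differences of the values at t = -3, -2, -1, 0, 1, 2, 3:
  h  : -230  -83  -20  -5  -2  25  112
  Δ  : 147  63  15  3  27  87
  Δ^2: -84  -48  -12  24  60
  Δ^3: 36  36  36  36
  Δ^4: 0  0  0
  Δ^5: 0  0
  Δ^6: 0
The third differences are constant (36) and nonzero, while all higher differences vanish, so the minimal degree is 3.

3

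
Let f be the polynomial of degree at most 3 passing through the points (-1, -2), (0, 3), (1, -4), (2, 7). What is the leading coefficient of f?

Write f(x) = ax^3 + bx^2 + cx + d. Substituting each data point gives a linear system:
  -a + b - c + d = -2
  d = 3
  a + b + c + d = -4
  8a + 4b + 2c + d = 7
Solving the system yields a = 5, b = -6, c = -6, d = 3.
So f(x) = 5x^3 - 6x^2 - 6x + 3.
The leading coefficient is 5.

5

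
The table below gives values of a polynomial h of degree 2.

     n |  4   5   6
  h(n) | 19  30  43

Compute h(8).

75

Forward differences of the values at n = 4, 5, 6:
  h  : 19  30  43
  Δ  : 11  13
  Δ^2: 2
The second differences are constant, confirming degree 2.
Interpolating (Newton forward form) and evaluating at n = 8 gives h(8) = 75.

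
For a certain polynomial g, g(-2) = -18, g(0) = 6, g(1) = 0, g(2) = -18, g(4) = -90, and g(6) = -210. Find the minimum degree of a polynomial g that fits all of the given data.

Divided differences on the nodes -2, 0, 1, 2, 4, 6:
  order 0: -18  6  0  -18  -90  -210
  order 1: 12  -6  -18  -36  -60
  order 2: -6  -6  -6  -6
  order 3: 0  0  0
  order 4: 0  0
  order 5: 0
The order-2 divided differences are all -6 (nonzero) and every higher order vanishes, so the data lies on a polynomial of degree exactly 2.

2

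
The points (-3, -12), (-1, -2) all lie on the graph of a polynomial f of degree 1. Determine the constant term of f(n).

Write f(n) = an + b. Substituting each data point gives a linear system:
  -3a + b = -12
  -a + b = -2
Solving the system yields a = 5, b = 3.
So f(n) = 5n + 3.
The constant term is 3.

3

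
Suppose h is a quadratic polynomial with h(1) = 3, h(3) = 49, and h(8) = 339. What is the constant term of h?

-5

Write h(t) = at^2 + bt + c. Substituting each data point gives a linear system:
  a + b + c = 3
  9a + 3b + c = 49
  64a + 8b + c = 339
Solving the system yields a = 5, b = 3, c = -5.
So h(t) = 5t² + 3t - 5.
The constant term is -5.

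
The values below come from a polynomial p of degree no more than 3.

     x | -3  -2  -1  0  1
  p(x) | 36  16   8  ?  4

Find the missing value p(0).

On equispaced nodes a degree-3 polynomial has vanishing fourth forward difference, so
  p(-3) - 4·p(-2) + 6·p(-1) - 4·p(0) + p(1) = 0.
Substituting the known values and solving for p(0):
  -4·p(0) = -24
  p(0) = 6.

6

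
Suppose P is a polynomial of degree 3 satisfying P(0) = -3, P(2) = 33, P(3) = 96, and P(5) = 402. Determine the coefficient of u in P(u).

6

Write P(u) = au^3 + bu^2 + cu + d. Substituting each data point gives a linear system:
  d = -3
  8a + 4b + 2c + d = 33
  27a + 9b + 3c + d = 96
  125a + 25b + 5c + d = 402
Solving the system yields a = 3, b = 0, c = 6, d = -3.
So P(u) = 3u³ + 6u - 3.
The coefficient of u is 6.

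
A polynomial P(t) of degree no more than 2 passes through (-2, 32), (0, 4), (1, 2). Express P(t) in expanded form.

P(t) = 4t^2 - 6t + 4

Write P(t) = at^2 + bt + c. Substituting each data point gives a linear system:
  4a - 2b + c = 32
  c = 4
  a + b + c = 2
Solving the system yields a = 4, b = -6, c = 4.
So P(t) = 4t² - 6t + 4.
Check: P(-2) = 32. ✓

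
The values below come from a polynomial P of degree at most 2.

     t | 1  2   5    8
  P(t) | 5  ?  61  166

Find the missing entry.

The 3 known points determine the degree-2 polynomial uniquely.
Write P(t) = at^2 + bt + c. Substituting each data point gives a linear system:
  a + b + c = 5
  25a + 5b + c = 61
  64a + 8b + c = 166
Solving the system yields a = 3, b = -4, c = 6.
So P(t) = 3t^2 - 4t + 6.
Then P(2) = 10.

10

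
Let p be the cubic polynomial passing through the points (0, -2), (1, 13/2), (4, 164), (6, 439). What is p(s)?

p(s) = s^3 + 6s^2 + (3/2)s - 2

Write p(s) = as^3 + bs^2 + cs + d. Substituting each data point gives a linear system:
  d = -2
  a + b + c + d = 13/2
  64a + 16b + 4c + d = 164
  216a + 36b + 6c + d = 439
Solving the system yields a = 1, b = 6, c = 3/2, d = -2.
So p(s) = s^3 + 6s^2 + (3/2)s - 2.
Check: p(0) = -2. ✓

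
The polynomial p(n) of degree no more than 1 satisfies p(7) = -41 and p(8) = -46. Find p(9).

-51

Using the Lagrange interpolation formula with nodes 7, 8:
  L_0(n) = (n - 8) / -1
  L_1(n) = (n - 7) / 1
Then p(n) = -41·L_0(n) - 46·L_1(n).
Expanding and collecting terms gives p(n) = -5n - 6.
Evaluating at n = 9: p(9) = -51.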